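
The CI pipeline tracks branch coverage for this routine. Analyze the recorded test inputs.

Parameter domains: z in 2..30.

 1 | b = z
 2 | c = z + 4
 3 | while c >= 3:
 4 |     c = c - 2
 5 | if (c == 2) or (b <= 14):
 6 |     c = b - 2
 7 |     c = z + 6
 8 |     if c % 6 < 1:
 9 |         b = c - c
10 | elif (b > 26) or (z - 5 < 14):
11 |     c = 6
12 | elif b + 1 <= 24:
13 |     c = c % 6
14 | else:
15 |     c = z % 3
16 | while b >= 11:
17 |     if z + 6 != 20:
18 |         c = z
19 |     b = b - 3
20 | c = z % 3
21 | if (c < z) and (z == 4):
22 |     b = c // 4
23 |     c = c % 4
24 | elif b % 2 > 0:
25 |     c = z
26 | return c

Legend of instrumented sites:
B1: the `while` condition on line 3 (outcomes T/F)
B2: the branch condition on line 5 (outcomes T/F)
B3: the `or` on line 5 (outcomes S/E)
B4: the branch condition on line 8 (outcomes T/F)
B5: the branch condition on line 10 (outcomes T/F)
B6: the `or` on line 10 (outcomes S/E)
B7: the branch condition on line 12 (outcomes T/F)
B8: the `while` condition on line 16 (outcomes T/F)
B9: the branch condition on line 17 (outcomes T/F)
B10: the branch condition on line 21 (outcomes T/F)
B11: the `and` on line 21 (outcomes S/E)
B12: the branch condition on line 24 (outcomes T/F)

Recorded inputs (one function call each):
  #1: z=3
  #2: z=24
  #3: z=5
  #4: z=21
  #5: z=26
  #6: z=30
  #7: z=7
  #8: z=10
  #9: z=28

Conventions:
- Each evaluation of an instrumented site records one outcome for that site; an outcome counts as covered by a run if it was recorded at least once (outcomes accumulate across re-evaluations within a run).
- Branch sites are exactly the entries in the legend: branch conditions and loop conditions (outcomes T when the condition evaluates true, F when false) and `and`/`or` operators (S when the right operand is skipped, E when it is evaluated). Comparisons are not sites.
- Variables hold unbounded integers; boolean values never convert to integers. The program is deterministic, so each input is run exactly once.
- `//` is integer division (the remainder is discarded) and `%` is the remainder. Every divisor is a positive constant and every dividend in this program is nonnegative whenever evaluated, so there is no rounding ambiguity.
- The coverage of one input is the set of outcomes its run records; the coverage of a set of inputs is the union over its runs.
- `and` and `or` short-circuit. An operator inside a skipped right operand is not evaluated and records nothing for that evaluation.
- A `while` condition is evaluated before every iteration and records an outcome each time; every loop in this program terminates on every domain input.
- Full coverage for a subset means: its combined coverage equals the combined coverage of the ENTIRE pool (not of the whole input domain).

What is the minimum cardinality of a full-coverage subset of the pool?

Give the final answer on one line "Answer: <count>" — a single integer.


input #1 (z=3): events B1->T, B1->T, B1->T, B1->F, B3->E, B2->T, B4->F, B8->F, B11->E, B10->F, B12->T; covers B1=T, B1=F, B2=T, B3=E, B4=F, B8=F, B10=F, B11=E, B12=T
input #2 (z=24): events B1->T, B1->T, B1->T, B1->T, B1->T, B1->T, B1->T, B1->T, B1->T, B1->T, B1->T, B1->T, B1->T, B1->F, ...; covers B1=T, B1=F, B2=T, B3=S, B4=T, B8=F, B10=F, B11=E, B12=F
input #3 (z=5): events B1->T, B1->T, B1->T, B1->T, B1->F, B3->E, B2->T, B4->F, B8->F, B11->E, B10->F, B12->T; covers B1=T, B1=F, B2=T, B3=E, B4=F, B8=F, B10=F, B11=E, B12=T
input #4 (z=21): events B1->T, B1->T, B1->T, B1->T, B1->T, B1->T, B1->T, B1->T, B1->T, B1->T, B1->T, B1->T, B1->F, B3->E, ...; covers B1=T, B1=F, B2=F, B3=E, B5=F, B6=E, B7=T, B8=T, B8=F, B9=T, B10=F, B11=E, B12=T
input #5 (z=26): events B1->T, B1->T, B1->T, B1->T, B1->T, B1->T, B1->T, B1->T, B1->T, B1->T, B1->T, B1->T, B1->T, B1->T, ...; covers B1=T, B1=F, B2=T, B3=S, B4=F, B8=T, B8=F, B9=T, B10=F, B11=E, B12=F
input #6 (z=30): events B1->T, B1->T, B1->T, B1->T, B1->T, B1->T, B1->T, B1->T, B1->T, B1->T, B1->T, B1->T, B1->T, B1->T, ...; covers B1=T, B1=F, B2=T, B3=S, B4=T, B8=F, B10=F, B11=E, B12=F
input #7 (z=7): events B1->T, B1->T, B1->T, B1->T, B1->T, B1->F, B3->E, B2->T, B4->F, B8->F, B11->E, B10->F, B12->T; covers B1=T, B1=F, B2=T, B3=E, B4=F, B8=F, B10=F, B11=E, B12=T
input #8 (z=10): events B1->T, B1->T, B1->T, B1->T, B1->T, B1->T, B1->F, B3->S, B2->T, B4->F, B8->F, B11->E, B10->F, B12->F; covers B1=T, B1=F, B2=T, B3=S, B4=F, B8=F, B10=F, B11=E, B12=F
input #9 (z=28): events B1->T, B1->T, B1->T, B1->T, B1->T, B1->T, B1->T, B1->T, B1->T, B1->T, B1->T, B1->T, B1->T, B1->T, ...; covers B1=T, B1=F, B2=T, B3=S, B4=F, B8=T, B8=F, B9=T, B10=F, B11=E, B12=F
pool-wide coverage (18 outcomes): B1=T, B1=F, B2=T, B2=F, B3=S, B3=E, B4=T, B4=F, B5=F, B6=E, B7=T, B8=T, B8=F, B9=T, B10=F, B11=E, B12=T, B12=F
every size-1 subset falls short of the 18 outcomes (best: 13/18)
every size-2 subset falls short of the 18 outcomes (best: 17/18)
size 3: inputs {1, 2, 4} cover all 18 outcomes, and no lexicographically smaller subset of this size does
Answer: 3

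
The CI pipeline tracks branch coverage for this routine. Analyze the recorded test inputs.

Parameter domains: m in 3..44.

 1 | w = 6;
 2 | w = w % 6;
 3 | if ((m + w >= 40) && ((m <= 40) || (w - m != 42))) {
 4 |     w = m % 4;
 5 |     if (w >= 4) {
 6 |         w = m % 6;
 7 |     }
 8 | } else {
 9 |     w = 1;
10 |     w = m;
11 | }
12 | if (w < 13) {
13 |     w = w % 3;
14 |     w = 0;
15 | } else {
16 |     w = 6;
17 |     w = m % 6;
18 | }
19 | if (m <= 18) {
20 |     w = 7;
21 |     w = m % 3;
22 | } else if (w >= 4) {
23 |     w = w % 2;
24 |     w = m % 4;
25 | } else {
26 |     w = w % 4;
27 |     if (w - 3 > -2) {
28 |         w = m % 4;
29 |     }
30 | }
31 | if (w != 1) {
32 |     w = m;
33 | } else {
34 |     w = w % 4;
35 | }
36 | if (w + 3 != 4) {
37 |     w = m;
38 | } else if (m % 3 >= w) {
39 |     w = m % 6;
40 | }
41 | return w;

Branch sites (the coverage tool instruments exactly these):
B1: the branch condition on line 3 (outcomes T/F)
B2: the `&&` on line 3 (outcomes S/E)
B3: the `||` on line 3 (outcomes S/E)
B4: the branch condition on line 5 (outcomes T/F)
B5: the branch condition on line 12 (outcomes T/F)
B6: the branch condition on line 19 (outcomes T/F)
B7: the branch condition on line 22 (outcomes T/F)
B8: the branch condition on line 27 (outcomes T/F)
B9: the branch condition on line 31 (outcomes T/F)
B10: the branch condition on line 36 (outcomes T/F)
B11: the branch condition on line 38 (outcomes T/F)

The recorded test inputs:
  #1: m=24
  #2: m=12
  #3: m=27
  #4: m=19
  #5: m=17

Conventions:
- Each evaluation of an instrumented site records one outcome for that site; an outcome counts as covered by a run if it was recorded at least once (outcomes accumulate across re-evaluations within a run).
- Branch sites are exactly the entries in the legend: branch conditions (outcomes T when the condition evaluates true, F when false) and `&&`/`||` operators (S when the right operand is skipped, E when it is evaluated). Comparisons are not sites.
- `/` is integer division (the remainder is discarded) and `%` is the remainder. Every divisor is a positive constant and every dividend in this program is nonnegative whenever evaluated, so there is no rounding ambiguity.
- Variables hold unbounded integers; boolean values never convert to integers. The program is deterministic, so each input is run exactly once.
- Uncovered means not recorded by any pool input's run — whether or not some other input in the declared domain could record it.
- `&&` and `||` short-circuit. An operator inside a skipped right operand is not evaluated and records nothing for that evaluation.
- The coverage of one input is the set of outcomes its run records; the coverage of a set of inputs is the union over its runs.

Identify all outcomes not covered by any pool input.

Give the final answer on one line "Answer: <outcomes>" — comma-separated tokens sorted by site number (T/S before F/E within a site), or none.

input #1 (m=24): covers B1=F, B2=S, B5=F, B6=F, B7=F, B8=F, B9=T, B10=T
input #2 (m=12): covers B1=F, B2=S, B5=T, B6=T, B9=T, B10=T
input #3 (m=27): covers B1=F, B2=S, B5=F, B6=F, B7=F, B8=T, B9=T, B10=T
input #4 (m=19): covers B1=F, B2=S, B5=F, B6=F, B7=F, B8=F, B9=F, B10=F, B11=T
input #5 (m=17): covers B1=F, B2=S, B5=F, B6=T, B9=T, B10=T
union over the pool: B1=F, B2=S, B5=T, B5=F, B6=T, B6=F, B7=F, B8=T, B8=F, B9=T, B9=F, B10=T, B10=F, B11=T
uncovered (8 of 22): B1=T, B2=E, B3=S, B3=E, B4=T, B4=F, B7=T, B11=F

Answer: B1=T, B2=E, B3=S, B3=E, B4=T, B4=F, B7=T, B11=F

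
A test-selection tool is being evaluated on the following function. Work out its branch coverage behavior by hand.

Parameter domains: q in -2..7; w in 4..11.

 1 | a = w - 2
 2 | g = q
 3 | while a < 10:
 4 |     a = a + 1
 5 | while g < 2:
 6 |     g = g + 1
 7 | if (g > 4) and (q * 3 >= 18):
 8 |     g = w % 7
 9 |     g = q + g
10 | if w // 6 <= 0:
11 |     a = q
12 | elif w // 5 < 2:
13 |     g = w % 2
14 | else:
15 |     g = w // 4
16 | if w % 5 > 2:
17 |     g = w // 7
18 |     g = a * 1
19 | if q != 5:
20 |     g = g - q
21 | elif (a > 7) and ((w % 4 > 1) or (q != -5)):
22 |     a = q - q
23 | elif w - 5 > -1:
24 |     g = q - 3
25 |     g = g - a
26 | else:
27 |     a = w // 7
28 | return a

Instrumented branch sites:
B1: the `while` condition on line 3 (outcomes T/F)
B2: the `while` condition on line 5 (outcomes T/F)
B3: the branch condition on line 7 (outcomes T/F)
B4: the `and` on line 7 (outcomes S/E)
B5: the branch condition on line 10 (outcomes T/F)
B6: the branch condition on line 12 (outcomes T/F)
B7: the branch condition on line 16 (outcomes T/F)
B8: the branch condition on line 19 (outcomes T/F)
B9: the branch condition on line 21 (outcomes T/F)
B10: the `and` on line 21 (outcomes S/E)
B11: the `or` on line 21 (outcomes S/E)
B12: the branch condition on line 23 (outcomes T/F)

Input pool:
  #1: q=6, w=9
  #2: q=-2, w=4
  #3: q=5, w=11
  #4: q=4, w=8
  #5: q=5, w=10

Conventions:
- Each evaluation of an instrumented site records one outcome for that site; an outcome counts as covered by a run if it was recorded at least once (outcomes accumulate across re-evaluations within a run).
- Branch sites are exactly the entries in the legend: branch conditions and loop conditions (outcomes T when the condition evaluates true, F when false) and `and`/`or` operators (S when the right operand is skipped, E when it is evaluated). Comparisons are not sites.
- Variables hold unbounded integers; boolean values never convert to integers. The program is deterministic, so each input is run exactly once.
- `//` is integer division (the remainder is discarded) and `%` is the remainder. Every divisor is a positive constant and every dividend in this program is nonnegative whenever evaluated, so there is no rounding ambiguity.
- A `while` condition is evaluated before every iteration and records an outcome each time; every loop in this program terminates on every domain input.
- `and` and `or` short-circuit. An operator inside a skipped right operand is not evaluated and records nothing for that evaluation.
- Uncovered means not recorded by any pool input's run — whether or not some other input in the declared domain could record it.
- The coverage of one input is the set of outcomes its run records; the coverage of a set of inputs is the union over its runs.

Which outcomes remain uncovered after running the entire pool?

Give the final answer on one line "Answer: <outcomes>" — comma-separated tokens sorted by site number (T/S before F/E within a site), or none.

run #1 (q=6, w=9) records B1=T, B1=F, B2=F, B3=T, B4=E, B5=F, B6=T, B7=T, B8=T
run #2 (q=-2, w=4) records B1=T, B1=F, B2=T, B2=F, B3=F, B4=S, B5=T, B7=T, B8=T
run #3 (q=5, w=11) records B1=T, B1=F, B2=F, B3=F, B4=E, B5=F, B6=F, B7=F, B8=F, B9=T, B10=E, B11=S
run #4 (q=4, w=8) records B1=T, B1=F, B2=F, B3=F, B4=S, B5=F, B6=T, B7=T, B8=T
run #5 (q=5, w=10) records B1=T, B1=F, B2=F, B3=F, B4=E, B5=F, B6=F, B7=F, B8=F, B9=T, B10=E, B11=S
union over the pool: B1=T, B1=F, B2=T, B2=F, B3=T, B3=F, B4=S, B4=E, B5=T, B5=F, B6=T, B6=F, B7=T, B7=F, B8=T, B8=F, B9=T, B10=E, B11=S
uncovered (5 of 24): B9=F, B10=S, B11=E, B12=T, B12=F

Answer: B9=F, B10=S, B11=E, B12=T, B12=F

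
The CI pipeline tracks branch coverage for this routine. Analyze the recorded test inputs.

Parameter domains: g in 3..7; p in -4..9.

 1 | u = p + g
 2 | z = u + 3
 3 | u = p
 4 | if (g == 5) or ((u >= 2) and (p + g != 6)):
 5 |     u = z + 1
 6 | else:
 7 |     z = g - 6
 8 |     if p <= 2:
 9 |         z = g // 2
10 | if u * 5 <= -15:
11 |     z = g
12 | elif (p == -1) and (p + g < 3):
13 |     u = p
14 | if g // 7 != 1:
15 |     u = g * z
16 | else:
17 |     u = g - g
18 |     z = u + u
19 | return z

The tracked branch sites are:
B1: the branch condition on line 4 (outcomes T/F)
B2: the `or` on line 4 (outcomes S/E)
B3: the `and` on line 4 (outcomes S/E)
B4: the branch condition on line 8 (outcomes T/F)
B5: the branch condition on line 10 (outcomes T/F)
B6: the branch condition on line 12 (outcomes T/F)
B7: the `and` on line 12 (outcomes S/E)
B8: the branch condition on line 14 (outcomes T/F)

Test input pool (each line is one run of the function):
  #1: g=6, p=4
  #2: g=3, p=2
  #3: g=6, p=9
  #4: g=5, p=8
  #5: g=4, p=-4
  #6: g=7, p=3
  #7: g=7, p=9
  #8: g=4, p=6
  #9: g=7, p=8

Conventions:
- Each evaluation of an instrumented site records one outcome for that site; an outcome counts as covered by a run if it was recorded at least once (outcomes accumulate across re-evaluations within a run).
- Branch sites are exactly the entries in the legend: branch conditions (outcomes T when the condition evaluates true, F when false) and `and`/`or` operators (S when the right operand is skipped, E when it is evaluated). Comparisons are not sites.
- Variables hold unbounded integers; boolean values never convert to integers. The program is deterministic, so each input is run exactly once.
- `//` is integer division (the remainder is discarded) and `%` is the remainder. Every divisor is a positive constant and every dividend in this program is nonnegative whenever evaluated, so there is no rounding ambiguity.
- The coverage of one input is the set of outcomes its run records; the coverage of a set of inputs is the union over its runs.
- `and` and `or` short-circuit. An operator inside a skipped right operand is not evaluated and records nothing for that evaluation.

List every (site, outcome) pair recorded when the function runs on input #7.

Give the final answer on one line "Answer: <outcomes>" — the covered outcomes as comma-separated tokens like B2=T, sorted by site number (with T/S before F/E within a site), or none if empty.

Tracing the run of input #7 (g=7, p=9):
  B2->E, B3->E, B1->T, B5->F, B7->S, B6->F, B8->F
deduplicating events, the covered set is: B1=T, B2=E, B3=E, B5=F, B6=F, B7=S, B8=F

Answer: B1=T, B2=E, B3=E, B5=F, B6=F, B7=S, B8=F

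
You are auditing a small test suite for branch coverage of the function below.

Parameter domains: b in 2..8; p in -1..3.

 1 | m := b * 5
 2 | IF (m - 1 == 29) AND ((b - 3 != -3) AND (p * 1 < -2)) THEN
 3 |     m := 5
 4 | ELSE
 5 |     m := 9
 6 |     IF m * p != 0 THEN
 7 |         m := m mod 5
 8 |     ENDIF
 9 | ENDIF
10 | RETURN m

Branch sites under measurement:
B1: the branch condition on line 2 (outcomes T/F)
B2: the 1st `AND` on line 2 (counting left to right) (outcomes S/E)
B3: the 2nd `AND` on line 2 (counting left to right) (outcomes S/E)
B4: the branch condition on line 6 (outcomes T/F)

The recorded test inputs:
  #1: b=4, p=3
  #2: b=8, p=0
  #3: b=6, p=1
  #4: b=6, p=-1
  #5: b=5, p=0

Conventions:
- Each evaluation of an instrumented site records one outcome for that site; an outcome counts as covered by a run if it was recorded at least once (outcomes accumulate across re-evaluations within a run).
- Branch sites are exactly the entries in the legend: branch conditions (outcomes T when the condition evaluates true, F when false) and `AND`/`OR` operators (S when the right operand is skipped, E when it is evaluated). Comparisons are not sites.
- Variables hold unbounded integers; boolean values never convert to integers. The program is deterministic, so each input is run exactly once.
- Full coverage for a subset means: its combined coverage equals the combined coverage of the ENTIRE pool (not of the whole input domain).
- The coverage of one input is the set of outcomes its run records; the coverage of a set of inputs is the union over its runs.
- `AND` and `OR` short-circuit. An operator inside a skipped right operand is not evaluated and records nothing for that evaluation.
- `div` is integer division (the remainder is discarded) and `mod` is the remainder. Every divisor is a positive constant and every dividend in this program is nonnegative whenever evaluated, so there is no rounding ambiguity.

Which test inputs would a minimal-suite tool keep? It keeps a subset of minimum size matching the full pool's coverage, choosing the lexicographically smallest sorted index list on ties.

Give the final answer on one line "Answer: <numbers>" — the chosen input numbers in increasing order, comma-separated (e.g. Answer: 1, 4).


input #1, b=4, p=3: events B2->S, B1->F, B4->T; outcomes B1=F, B2=S, B4=T
input #2, b=8, p=0: events B2->S, B1->F, B4->F; outcomes B1=F, B2=S, B4=F
input #3, b=6, p=1: events B2->E, B3->E, B1->F, B4->T; outcomes B1=F, B2=E, B3=E, B4=T
input #4, b=6, p=-1: events B2->E, B3->E, B1->F, B4->T; outcomes B1=F, B2=E, B3=E, B4=T
input #5, b=5, p=0: events B2->S, B1->F, B4->F; outcomes B1=F, B2=S, B4=F
pool-wide coverage (6 outcomes): B1=F, B2=S, B2=E, B3=E, B4=T, B4=F
every size-1 subset falls short of the 6 outcomes (best: 4/6)
the canonical winner is {2, 3}: size 2, full 6-outcome coverage, earliest index list among size-2 covers
Answer: 2, 3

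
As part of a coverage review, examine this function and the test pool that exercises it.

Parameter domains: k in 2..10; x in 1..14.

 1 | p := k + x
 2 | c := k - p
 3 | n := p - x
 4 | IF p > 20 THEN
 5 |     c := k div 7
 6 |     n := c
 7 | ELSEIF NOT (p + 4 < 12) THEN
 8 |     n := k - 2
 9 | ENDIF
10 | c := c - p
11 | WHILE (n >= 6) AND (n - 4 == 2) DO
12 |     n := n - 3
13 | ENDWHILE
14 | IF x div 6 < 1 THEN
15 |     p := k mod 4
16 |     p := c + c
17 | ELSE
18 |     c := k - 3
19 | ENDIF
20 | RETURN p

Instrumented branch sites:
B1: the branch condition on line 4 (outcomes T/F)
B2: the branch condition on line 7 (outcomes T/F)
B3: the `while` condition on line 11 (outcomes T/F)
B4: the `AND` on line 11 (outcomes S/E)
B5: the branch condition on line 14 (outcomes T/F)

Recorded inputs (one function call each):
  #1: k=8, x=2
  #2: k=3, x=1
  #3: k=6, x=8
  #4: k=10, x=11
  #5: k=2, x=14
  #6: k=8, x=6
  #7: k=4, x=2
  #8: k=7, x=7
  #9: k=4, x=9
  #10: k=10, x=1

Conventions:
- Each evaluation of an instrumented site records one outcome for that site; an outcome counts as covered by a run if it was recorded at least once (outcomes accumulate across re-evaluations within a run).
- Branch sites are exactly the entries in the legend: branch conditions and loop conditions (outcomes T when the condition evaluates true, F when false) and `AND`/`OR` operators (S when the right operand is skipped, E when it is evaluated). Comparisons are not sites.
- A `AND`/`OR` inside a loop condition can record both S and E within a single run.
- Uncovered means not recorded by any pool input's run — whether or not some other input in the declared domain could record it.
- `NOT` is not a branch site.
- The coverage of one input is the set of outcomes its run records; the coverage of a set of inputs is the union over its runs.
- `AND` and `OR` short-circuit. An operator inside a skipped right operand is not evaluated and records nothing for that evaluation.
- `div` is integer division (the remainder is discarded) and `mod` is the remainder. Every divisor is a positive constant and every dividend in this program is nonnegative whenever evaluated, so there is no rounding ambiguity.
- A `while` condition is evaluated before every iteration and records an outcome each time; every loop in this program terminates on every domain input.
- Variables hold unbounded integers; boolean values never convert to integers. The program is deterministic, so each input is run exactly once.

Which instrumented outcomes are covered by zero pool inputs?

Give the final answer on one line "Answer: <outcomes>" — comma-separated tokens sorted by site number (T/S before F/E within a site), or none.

input #1, k=8, x=2: outcomes B1=F, B2=T, B3=T, B3=F, B4=S, B4=E, B5=T
input #2, k=3, x=1: outcomes B1=F, B2=F, B3=F, B4=S, B5=T
input #3, k=6, x=8: outcomes B1=F, B2=T, B3=F, B4=S, B5=F
input #4, k=10, x=11: outcomes B1=T, B3=F, B4=S, B5=F
input #5, k=2, x=14: outcomes B1=F, B2=T, B3=F, B4=S, B5=F
input #6, k=8, x=6: outcomes B1=F, B2=T, B3=T, B3=F, B4=S, B4=E, B5=F
input #7, k=4, x=2: outcomes B1=F, B2=F, B3=F, B4=S, B5=T
input #8, k=7, x=7: outcomes B1=F, B2=T, B3=F, B4=S, B5=F
input #9, k=4, x=9: outcomes B1=F, B2=T, B3=F, B4=S, B5=F
input #10, k=10, x=1: outcomes B1=F, B2=T, B3=F, B4=E, B5=T
union over the pool: B1=T, B1=F, B2=T, B2=F, B3=T, B3=F, B4=S, B4=E, B5=T, B5=F
uncovered (0 of 10): none

Answer: none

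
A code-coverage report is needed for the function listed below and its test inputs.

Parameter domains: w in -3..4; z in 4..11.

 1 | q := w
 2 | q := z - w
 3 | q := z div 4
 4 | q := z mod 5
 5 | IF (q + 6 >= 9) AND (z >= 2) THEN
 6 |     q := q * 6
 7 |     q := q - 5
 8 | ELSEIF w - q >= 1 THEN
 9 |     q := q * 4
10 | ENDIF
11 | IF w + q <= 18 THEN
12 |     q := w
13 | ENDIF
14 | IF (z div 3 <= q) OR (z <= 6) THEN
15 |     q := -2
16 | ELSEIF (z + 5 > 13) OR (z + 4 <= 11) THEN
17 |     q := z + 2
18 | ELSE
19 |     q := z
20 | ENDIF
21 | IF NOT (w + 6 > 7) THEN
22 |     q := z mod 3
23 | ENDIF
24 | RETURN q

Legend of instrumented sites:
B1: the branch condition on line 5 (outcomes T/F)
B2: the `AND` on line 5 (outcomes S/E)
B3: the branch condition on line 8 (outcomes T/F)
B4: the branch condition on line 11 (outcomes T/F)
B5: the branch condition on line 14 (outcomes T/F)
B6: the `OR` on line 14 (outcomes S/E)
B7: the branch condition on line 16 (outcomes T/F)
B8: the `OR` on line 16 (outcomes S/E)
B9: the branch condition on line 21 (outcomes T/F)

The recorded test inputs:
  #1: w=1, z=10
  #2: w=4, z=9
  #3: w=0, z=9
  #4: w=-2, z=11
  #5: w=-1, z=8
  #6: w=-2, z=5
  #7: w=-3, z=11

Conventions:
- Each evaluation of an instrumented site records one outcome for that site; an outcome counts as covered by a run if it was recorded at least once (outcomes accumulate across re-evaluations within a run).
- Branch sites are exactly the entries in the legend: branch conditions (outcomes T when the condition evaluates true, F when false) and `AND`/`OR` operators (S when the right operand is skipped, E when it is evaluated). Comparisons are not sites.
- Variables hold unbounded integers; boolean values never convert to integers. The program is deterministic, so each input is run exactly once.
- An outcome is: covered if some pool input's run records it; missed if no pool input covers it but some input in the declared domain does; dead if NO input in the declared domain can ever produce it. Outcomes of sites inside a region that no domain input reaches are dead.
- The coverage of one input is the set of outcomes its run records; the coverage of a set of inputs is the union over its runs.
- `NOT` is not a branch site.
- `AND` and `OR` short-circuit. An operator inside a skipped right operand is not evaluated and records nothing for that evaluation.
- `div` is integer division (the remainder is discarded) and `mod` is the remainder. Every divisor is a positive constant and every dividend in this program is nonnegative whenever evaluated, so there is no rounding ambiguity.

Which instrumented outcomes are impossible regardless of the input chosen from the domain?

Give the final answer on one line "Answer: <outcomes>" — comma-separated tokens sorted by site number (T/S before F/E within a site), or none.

sweeping the full domain (64 inputs) for each outcome:
  reachable outcomes have witnesses, e.g. B1=T (e.g. w=-3, z=4), B1=F (e.g. w=-3, z=5), B2=S (e.g. w=-3, z=5), B2=E (e.g. w=-3, z=4)

Answer: none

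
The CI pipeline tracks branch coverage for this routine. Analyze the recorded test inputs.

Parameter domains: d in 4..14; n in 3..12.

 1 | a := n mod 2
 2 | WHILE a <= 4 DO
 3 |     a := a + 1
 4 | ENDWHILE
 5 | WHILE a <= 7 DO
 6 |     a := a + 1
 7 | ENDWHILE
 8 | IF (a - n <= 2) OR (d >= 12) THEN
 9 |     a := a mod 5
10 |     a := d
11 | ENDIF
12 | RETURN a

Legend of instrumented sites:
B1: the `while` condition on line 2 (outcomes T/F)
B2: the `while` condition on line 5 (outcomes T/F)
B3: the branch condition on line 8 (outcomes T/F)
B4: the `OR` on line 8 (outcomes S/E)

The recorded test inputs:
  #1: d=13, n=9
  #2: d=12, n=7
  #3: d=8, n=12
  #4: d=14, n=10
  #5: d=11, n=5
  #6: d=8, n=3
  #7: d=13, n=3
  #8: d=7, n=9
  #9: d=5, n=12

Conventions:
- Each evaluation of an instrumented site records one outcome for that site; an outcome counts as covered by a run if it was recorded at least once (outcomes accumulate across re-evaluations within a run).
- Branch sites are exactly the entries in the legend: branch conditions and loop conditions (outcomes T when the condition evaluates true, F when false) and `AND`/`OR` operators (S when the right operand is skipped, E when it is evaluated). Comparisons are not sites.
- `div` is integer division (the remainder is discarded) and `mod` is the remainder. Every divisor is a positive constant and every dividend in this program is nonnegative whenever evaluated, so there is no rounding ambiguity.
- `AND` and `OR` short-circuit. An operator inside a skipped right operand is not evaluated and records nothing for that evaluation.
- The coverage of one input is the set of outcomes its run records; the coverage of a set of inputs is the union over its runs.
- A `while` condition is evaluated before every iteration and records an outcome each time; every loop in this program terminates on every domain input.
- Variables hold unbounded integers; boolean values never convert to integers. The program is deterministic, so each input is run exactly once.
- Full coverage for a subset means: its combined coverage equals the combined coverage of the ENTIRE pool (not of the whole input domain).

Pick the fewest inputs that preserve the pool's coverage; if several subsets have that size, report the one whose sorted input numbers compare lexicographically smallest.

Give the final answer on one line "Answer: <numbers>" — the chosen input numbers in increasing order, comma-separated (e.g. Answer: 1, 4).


run #1 (d=13, n=9) records B1=T, B1=F, B2=T, B2=F, B3=T, B4=S
run #2 (d=12, n=7) records B1=T, B1=F, B2=T, B2=F, B3=T, B4=S
run #3 (d=8, n=12) records B1=T, B1=F, B2=T, B2=F, B3=T, B4=S
run #4 (d=14, n=10) records B1=T, B1=F, B2=T, B2=F, B3=T, B4=S
run #5 (d=11, n=5) records B1=T, B1=F, B2=T, B2=F, B3=F, B4=E
run #6 (d=8, n=3) records B1=T, B1=F, B2=T, B2=F, B3=F, B4=E
run #7 (d=13, n=3) records B1=T, B1=F, B2=T, B2=F, B3=T, B4=E
run #8 (d=7, n=9) records B1=T, B1=F, B2=T, B2=F, B3=T, B4=S
run #9 (d=5, n=12) records B1=T, B1=F, B2=T, B2=F, B3=T, B4=S
union over all inputs: B1=T, B1=F, B2=T, B2=F, B3=T, B3=F, B4=S, B4=E (8 outcomes)
no size-1 subset reaches all 8 outcomes (best union: 6/8)
at size 2, {1, 5} reaches all 8 outcomes; every lexicographically earlier size-2 subset fails
Answer: 1, 5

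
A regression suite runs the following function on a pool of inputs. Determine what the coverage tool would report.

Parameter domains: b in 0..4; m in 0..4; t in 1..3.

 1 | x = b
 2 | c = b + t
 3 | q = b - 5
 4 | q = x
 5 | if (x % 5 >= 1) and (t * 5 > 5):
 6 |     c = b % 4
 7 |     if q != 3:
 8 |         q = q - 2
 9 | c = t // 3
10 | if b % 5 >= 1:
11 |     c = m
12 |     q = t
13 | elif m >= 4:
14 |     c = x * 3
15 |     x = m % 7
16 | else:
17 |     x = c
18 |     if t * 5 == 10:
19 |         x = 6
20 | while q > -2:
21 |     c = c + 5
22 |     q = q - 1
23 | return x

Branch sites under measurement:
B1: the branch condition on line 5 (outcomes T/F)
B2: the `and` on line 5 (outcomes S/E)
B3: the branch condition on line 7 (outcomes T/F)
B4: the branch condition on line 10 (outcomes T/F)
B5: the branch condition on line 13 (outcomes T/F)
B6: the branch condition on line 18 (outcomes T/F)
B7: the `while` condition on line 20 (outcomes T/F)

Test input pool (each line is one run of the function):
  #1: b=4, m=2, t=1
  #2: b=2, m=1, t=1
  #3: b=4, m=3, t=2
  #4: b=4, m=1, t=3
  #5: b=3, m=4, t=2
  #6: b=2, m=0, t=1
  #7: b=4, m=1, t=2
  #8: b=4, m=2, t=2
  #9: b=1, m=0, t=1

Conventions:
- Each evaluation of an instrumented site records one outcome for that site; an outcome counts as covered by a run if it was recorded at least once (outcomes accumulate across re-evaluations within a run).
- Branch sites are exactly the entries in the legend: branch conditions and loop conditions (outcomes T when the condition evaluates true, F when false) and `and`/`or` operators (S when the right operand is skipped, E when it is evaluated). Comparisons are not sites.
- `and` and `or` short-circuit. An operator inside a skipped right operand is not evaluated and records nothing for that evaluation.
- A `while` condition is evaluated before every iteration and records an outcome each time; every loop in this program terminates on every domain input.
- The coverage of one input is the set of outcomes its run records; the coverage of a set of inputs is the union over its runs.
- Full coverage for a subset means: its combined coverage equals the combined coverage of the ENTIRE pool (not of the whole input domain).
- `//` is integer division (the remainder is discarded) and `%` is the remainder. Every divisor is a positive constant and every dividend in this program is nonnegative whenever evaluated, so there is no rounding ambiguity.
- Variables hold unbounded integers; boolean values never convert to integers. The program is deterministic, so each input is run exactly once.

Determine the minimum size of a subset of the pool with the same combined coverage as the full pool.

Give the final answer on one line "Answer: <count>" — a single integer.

#1 (b=4, m=2, t=1) -> B2->E, B1->F, B4->T, B7->T, B7->T, B7->T, B7->F; covered: B1=F, B2=E, B4=T, B7=T, B7=F
#2 (b=2, m=1, t=1) -> B2->E, B1->F, B4->T, B7->T, B7->T, B7->T, B7->F; covered: B1=F, B2=E, B4=T, B7=T, B7=F
#3 (b=4, m=3, t=2) -> B2->E, B1->T, B3->T, B4->T, B7->T, B7->T, B7->T, B7->T, B7->F; covered: B1=T, B2=E, B3=T, B4=T, B7=T, B7=F
#4 (b=4, m=1, t=3) -> B2->E, B1->T, B3->T, B4->T, B7->T, B7->T, B7->T, B7->T, B7->T, B7->F; covered: B1=T, B2=E, B3=T, B4=T, B7=T, B7=F
#5 (b=3, m=4, t=2) -> B2->E, B1->T, B3->F, B4->T, B7->T, B7->T, B7->T, B7->T, B7->F; covered: B1=T, B2=E, B3=F, B4=T, B7=T, B7=F
#6 (b=2, m=0, t=1) -> B2->E, B1->F, B4->T, B7->T, B7->T, B7->T, B7->F; covered: B1=F, B2=E, B4=T, B7=T, B7=F
#7 (b=4, m=1, t=2) -> B2->E, B1->T, B3->T, B4->T, B7->T, B7->T, B7->T, B7->T, B7->F; covered: B1=T, B2=E, B3=T, B4=T, B7=T, B7=F
#8 (b=4, m=2, t=2) -> B2->E, B1->T, B3->T, B4->T, B7->T, B7->T, B7->T, B7->T, B7->F; covered: B1=T, B2=E, B3=T, B4=T, B7=T, B7=F
#9 (b=1, m=0, t=1) -> B2->E, B1->F, B4->T, B7->T, B7->T, B7->T, B7->F; covered: B1=F, B2=E, B4=T, B7=T, B7=F
the full pool covers 8 outcomes: B1=T, B1=F, B2=E, B3=T, B3=F, B4=T, B7=T, B7=F
every size-1 subset falls short of the 8 outcomes (best: 6/8)
every size-2 subset falls short of the 8 outcomes (best: 7/8)
size 3: inputs {1, 3, 5} cover all 8 outcomes, and no lexicographically smaller subset of this size does

Answer: 3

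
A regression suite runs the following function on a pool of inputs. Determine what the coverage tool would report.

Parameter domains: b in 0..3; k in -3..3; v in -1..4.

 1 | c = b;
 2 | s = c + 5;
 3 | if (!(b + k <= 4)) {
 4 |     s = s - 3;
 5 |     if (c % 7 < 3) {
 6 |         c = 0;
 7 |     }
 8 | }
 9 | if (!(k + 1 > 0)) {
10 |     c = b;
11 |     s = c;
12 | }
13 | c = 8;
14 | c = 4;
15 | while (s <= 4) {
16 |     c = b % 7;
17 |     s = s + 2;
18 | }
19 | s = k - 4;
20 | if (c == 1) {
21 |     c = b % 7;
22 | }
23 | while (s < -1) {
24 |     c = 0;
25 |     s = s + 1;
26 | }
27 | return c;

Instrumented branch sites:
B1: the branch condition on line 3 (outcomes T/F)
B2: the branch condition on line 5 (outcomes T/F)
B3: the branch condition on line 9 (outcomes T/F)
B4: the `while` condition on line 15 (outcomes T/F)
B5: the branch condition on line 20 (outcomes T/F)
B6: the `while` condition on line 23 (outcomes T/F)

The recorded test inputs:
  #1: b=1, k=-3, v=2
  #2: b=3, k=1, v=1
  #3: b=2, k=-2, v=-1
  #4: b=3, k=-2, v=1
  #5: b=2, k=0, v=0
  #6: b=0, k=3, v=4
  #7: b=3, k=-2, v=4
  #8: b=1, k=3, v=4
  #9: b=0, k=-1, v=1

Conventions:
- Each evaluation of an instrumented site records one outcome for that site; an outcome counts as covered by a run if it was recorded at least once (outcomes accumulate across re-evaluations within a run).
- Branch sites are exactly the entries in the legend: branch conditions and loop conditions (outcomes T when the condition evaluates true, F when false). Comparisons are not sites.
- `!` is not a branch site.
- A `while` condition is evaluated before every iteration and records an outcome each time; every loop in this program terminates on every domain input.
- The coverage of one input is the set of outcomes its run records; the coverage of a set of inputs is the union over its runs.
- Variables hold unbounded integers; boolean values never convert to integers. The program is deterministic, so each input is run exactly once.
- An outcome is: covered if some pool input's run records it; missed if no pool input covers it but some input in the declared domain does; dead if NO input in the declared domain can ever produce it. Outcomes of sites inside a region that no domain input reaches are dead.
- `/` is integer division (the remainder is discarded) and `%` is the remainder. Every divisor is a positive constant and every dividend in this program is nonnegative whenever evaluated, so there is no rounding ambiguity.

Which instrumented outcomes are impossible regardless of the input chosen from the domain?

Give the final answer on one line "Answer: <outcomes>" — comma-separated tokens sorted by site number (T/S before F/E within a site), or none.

checking every outcome against all 168 domain inputs:
  reachable outcomes have witnesses, e.g. B1=T (e.g. b=2, k=3, v=-1), B1=F (e.g. b=0, k=-3, v=-1), B2=T (e.g. b=2, k=3, v=-1), B2=F (e.g. b=3, k=2, v=-1)

Answer: none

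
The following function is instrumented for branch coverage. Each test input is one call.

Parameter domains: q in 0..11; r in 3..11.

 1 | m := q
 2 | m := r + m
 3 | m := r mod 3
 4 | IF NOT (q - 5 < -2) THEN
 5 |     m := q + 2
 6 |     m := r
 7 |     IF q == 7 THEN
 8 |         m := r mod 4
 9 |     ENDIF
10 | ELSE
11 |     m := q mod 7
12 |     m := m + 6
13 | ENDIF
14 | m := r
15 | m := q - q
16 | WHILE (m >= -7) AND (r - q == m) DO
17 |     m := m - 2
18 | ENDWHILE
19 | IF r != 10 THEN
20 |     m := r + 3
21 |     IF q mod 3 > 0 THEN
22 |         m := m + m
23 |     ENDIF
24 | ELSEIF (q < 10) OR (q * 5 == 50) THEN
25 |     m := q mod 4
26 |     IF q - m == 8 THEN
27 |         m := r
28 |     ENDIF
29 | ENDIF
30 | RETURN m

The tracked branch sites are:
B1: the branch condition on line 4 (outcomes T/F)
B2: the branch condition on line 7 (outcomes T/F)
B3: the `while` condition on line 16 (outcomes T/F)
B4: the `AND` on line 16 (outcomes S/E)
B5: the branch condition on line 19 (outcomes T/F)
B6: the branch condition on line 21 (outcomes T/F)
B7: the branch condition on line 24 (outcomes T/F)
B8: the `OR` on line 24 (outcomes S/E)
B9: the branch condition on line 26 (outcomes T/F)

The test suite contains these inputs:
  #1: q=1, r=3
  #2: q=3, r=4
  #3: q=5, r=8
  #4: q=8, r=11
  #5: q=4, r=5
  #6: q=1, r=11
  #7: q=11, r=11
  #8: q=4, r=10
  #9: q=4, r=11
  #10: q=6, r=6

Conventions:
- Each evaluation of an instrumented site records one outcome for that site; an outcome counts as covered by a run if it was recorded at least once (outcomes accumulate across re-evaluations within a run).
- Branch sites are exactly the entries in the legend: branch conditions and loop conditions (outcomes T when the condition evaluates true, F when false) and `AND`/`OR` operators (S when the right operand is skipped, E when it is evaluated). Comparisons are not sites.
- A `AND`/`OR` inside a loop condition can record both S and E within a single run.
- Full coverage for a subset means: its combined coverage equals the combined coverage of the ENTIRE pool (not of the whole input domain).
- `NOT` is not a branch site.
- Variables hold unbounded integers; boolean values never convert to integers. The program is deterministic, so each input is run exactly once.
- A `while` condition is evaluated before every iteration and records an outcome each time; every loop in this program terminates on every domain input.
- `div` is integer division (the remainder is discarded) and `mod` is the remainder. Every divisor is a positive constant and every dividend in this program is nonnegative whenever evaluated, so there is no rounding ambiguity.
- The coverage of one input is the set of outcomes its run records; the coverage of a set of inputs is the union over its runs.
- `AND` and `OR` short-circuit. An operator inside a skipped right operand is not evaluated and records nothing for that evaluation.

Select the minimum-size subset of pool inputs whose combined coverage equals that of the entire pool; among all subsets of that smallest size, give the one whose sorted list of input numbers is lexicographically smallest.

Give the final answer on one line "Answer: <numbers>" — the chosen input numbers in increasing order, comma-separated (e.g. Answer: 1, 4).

test 1 (q=1, r=3) fires B1->F, B4->E, B3->F, B5->T, B6->T; hits B1=F, B3=F, B4=E, B5=T, B6=T
test 2 (q=3, r=4) fires B1->T, B2->F, B4->E, B3->F, B5->T, B6->F; hits B1=T, B2=F, B3=F, B4=E, B5=T, B6=F
test 3 (q=5, r=8) fires B1->T, B2->F, B4->E, B3->F, B5->T, B6->T; hits B1=T, B2=F, B3=F, B4=E, B5=T, B6=T
test 4 (q=8, r=11) fires B1->T, B2->F, B4->E, B3->F, B5->T, B6->T; hits B1=T, B2=F, B3=F, B4=E, B5=T, B6=T
test 5 (q=4, r=5) fires B1->T, B2->F, B4->E, B3->F, B5->T, B6->T; hits B1=T, B2=F, B3=F, B4=E, B5=T, B6=T
test 6 (q=1, r=11) fires B1->F, B4->E, B3->F, B5->T, B6->T; hits B1=F, B3=F, B4=E, B5=T, B6=T
test 7 (q=11, r=11) fires B1->T, B2->F, B4->E, B3->T, B4->E, B3->F, B5->T, B6->T; hits B1=T, B2=F, B3=T, B3=F, B4=E, B5=T, B6=T
test 8 (q=4, r=10) fires B1->T, B2->F, B4->E, B3->F, B5->F, B8->S, B7->T, B9->F; hits B1=T, B2=F, B3=F, B4=E, B5=F, B7=T, B8=S, B9=F
test 9 (q=4, r=11) fires B1->T, B2->F, B4->E, B3->F, B5->T, B6->T; hits B1=T, B2=F, B3=F, B4=E, B5=T, B6=T
test 10 (q=6, r=6) fires B1->T, B2->F, B4->E, B3->T, B4->E, B3->F, B5->T, B6->F; hits B1=T, B2=F, B3=T, B3=F, B4=E, B5=T, B6=F
pool-wide coverage (13 outcomes): B1=T, B1=F, B2=F, B3=T, B3=F, B4=E, B5=T, B5=F, B6=T, B6=F, B7=T, B8=S, B9=F
checked all size-1 subsets: none covers 13 outcomes (max 8/13)
checked all size-2 subsets: none covers 13 outcomes (max 11/13)
the canonical winner is {1, 8, 10}: size 3, full 13-outcome coverage, earliest index list among size-3 covers

Answer: 1, 8, 10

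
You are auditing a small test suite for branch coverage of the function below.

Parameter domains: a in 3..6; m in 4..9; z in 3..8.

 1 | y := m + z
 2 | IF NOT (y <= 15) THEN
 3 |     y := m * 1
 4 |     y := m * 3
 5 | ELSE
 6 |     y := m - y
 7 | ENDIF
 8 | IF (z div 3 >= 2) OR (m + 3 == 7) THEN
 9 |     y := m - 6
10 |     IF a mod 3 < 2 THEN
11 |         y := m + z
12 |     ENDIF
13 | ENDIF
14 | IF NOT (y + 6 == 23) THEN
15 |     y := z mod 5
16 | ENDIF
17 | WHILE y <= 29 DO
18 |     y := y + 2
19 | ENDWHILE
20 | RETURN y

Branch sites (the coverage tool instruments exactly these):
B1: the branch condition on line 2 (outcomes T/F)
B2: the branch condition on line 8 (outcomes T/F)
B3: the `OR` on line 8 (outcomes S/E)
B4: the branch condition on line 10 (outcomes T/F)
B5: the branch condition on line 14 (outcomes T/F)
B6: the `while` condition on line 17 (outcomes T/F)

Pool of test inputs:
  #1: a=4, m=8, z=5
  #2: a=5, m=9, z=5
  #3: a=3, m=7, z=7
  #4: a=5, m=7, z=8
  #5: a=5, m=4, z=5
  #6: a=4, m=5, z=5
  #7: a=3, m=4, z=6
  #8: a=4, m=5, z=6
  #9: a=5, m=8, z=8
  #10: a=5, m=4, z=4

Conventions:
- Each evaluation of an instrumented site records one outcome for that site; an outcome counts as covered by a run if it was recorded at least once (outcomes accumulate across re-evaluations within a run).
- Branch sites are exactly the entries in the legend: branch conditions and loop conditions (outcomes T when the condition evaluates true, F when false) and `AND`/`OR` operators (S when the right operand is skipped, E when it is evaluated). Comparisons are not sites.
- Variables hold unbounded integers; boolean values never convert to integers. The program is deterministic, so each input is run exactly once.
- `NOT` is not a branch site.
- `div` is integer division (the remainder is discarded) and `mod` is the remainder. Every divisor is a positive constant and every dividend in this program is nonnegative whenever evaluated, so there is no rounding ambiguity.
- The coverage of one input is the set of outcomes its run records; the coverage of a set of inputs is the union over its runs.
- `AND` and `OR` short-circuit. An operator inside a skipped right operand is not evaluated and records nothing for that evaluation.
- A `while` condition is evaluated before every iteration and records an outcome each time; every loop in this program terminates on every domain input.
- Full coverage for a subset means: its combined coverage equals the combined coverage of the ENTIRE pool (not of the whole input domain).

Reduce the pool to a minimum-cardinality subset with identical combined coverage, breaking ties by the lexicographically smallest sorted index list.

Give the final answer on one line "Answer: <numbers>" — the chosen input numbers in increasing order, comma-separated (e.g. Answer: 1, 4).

input #1, a=4, m=8, z=5: outcomes B1=F, B2=F, B3=E, B5=T, B6=T, B6=F
input #2, a=5, m=9, z=5: outcomes B1=F, B2=F, B3=E, B5=T, B6=T, B6=F
input #3, a=3, m=7, z=7: outcomes B1=F, B2=T, B3=S, B4=T, B5=T, B6=T, B6=F
input #4, a=5, m=7, z=8: outcomes B1=F, B2=T, B3=S, B4=F, B5=T, B6=T, B6=F
input #5, a=5, m=4, z=5: outcomes B1=F, B2=T, B3=E, B4=F, B5=T, B6=T, B6=F
input #6, a=4, m=5, z=5: outcomes B1=F, B2=F, B3=E, B5=T, B6=T, B6=F
input #7, a=3, m=4, z=6: outcomes B1=F, B2=T, B3=S, B4=T, B5=T, B6=T, B6=F
input #8, a=4, m=5, z=6: outcomes B1=F, B2=T, B3=S, B4=T, B5=T, B6=T, B6=F
input #9, a=5, m=8, z=8: outcomes B1=T, B2=T, B3=S, B4=F, B5=T, B6=T, B6=F
input #10, a=5, m=4, z=4: outcomes B1=F, B2=T, B3=E, B4=F, B5=T, B6=T, B6=F
union over all inputs: B1=T, B1=F, B2=T, B2=F, B3=S, B3=E, B4=T, B4=F, B5=T, B6=T, B6=F (11 outcomes)
size 1 is not enough: best union over all size-1 subsets is 7/11
size 2 is not enough: best union over all size-2 subsets is 10/11
at size 3, {1, 3, 9} reaches all 11 outcomes; every lexicographically earlier size-3 subset fails

Answer: 1, 3, 9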